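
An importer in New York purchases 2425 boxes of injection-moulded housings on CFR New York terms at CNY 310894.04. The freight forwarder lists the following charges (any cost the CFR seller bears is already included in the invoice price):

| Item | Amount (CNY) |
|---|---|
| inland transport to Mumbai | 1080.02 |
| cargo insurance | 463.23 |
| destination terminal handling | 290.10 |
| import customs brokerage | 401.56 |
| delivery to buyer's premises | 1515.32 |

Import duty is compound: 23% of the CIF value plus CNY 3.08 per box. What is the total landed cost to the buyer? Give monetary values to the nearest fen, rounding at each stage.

Total landed cost: CNY 392645.42

CFR: the seller pays costs through ocean freight to the destination port, but not insurance.
Already in the invoice (seller's account under CFR): inland to port — exclude.
CIF value = CFR price + insurance = 310894.04 + 463.23 = 311357.27
Ad valorem component: 311357.27 × 23% = 71612.17
Specific component: 2425 × 3.08 = 7469.00
Import duty = 71612.17 + 7469.00 = 79081.17
Buyer bears: insurance 463.23 + destination terminal 290.10 + brokerage 401.56 + delivery 1515.32 + duty 79081.17 = 81751.38
Landed cost = invoice 310894.04 + 81751.38 = 392645.42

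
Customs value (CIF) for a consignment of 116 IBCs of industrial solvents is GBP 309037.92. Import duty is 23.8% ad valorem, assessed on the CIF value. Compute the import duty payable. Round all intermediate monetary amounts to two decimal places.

Import duty: GBP 73551.02

Import duty = 309037.92 × 23.8% = 73551.02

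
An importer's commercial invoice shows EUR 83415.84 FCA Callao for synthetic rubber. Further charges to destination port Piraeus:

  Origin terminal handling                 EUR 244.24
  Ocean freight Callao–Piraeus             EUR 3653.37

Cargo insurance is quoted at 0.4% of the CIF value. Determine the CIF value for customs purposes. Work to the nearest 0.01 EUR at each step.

CIF value: EUR 87664.11

Let C be the CIF value. C = FCA price + pre-shipment costs + freight + 0.4% × C
C − 0.4% × C = 83415.84 + 244.24 + 3653.37
0.996 × C = 87313.45
C = 87313.45 / 0.996 = 87664.11
Insurance premium = 0.4% × 87664.11 = 350.66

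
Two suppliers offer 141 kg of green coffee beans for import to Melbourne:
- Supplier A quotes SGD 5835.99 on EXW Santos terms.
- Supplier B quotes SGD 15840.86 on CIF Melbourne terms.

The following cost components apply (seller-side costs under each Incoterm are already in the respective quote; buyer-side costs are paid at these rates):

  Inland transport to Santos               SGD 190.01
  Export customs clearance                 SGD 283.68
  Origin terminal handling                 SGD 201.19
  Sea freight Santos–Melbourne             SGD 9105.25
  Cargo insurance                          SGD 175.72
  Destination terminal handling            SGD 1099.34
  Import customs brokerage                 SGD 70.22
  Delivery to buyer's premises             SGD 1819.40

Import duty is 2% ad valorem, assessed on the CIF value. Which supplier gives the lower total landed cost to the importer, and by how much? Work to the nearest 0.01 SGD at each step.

Supplier A (EXW):
CIF value = EXW price + inland to port + export clearance + origin terminal + freight + insurance = 5835.99 + 190.01 + 283.68 + 201.19 + 9105.25 + 175.72 = 15791.84
Import duty = 15791.84 × 2% = 315.84
Buyer bears (A): 190.01 + 283.68 + 201.19 + 9105.25 + 175.72 + 1099.34 + 70.22 + 1819.40 = 12944.81
Landed cost (A) = invoice 5835.99 + 12944.81 + duty 315.84 = 19096.64
Supplier B (CIF):
The CIF price already equals the CIF value: 15840.86
Import duty = 15840.86 × 2% = 316.82
Buyer bears (B): 1099.34 + 70.22 + 1819.40 = 2988.96
Landed cost (B) = invoice 15840.86 + 2988.96 + duty 316.82 = 19146.64
Difference = |19096.64 − 19146.64| = 50.00

Supplier A is cheaper by SGD 50.00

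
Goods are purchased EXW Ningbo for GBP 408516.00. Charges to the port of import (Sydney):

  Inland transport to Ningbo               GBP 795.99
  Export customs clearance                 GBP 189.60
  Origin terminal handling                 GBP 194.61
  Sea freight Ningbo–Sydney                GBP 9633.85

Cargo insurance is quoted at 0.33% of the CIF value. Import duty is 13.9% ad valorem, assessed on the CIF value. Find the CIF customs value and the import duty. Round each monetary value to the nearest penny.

CIF value: GBP 420718.42; import duty: GBP 58479.86

Let C be the CIF value. C = EXW price + pre-shipment costs + freight + 0.33% × C
C − 0.33% × C = 408516.00 + 795.99 + 189.60 + 194.61 + 9633.85
0.9967 × C = 419330.05
C = 419330.05 / 0.9967 = 420718.42
Insurance premium = 0.33% × 420718.42 = 1388.37
Import duty = 420718.42 × 13.9% = 58479.86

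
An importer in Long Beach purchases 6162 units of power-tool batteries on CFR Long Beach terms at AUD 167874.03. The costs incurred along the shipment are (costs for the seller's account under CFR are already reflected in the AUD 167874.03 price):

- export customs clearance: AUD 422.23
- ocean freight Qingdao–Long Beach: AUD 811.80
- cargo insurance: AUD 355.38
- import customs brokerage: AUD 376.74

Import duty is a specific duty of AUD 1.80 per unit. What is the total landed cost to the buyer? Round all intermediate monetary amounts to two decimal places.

Total landed cost: AUD 179697.75

CFR: the seller pays costs through ocean freight to the destination port, but not insurance.
Already in the invoice (seller's account under CFR): export clearance, freight — exclude.
CIF value = CFR price + insurance = 167874.03 + 355.38 = 168229.41
Import duty = 6162 × 1.80 = 11091.60
Buyer bears: insurance 355.38 + brokerage 376.74 + duty 11091.60 = 11823.72
Landed cost = invoice 167874.03 + 11823.72 = 179697.75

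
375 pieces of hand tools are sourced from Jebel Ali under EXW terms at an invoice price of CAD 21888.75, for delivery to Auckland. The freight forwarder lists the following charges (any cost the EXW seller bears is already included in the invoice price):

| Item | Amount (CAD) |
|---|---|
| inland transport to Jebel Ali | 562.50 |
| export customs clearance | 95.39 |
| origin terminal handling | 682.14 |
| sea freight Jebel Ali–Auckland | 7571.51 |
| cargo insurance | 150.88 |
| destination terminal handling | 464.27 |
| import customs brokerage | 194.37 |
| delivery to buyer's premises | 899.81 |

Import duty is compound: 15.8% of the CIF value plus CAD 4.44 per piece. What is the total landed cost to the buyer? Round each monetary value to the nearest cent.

EXW: the seller makes goods available at their premises; the buyer bears all onward costs.
CIF value = EXW price + inland to port + export clearance + origin terminal + freight + insurance = 21888.75 + 562.50 + 95.39 + 682.14 + 7571.51 + 150.88 = 30951.17
Ad valorem component: 30951.17 × 15.8% = 4890.28
Specific component: 375 × 4.44 = 1665.00
Import duty = 4890.28 + 1665.00 = 6555.28
Buyer bears: inland to port 562.50 + export clearance 95.39 + origin terminal 682.14 + freight 7571.51 + insurance 150.88 + destination terminal 464.27 + brokerage 194.37 + delivery 899.81 + duty 6555.28 = 17176.15
Landed cost = invoice 21888.75 + 17176.15 = 39064.90

Total landed cost: CAD 39064.90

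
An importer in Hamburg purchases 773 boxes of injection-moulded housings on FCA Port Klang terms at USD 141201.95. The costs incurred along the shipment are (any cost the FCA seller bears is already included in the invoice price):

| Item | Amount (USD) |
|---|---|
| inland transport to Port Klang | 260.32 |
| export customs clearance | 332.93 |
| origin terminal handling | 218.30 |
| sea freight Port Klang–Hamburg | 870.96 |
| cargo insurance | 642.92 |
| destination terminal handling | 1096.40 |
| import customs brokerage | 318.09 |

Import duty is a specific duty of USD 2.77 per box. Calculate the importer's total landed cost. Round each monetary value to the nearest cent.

Total landed cost: USD 146489.83

FCA: the seller delivers export-cleared goods to the carrier; the buyer bears costs from that point.
Already in the invoice (seller's account under FCA): inland to port, export clearance — exclude.
CIF value = FCA price + origin terminal + freight + insurance = 141201.95 + 218.30 + 870.96 + 642.92 = 142934.13
Import duty = 773 × 2.77 = 2141.21
Buyer bears: origin terminal 218.30 + freight 870.96 + insurance 642.92 + destination terminal 1096.40 + brokerage 318.09 + duty 2141.21 = 5287.88
Landed cost = invoice 141201.95 + 5287.88 = 146489.83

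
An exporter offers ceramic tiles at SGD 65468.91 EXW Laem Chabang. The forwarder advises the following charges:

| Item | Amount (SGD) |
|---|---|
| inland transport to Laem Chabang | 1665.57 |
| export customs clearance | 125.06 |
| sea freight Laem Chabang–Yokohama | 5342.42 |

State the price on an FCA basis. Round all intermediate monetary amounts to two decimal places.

FCA price: SGD 67259.54

Not relevant to the conversion: freight — on the buyer under both terms; not part of either seller's price.
From EXW to FCA, the seller additionally bears: inland to port, export clearance.
FCA price = 65468.91 + 1665.57 + 125.06 = 67259.54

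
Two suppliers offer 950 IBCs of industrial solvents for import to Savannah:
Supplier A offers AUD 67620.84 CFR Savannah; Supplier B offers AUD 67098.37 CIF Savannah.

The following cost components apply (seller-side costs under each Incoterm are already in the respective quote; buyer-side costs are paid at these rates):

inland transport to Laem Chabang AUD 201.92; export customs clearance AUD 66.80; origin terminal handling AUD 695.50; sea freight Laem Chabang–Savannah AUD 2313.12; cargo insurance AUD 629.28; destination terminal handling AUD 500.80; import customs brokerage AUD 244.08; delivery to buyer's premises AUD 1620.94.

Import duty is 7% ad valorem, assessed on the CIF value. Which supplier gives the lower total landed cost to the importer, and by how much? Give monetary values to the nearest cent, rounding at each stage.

Supplier B is cheaper by AUD 1232.37

Supplier A (CFR):
CIF value = CFR price + insurance = 67620.84 + 629.28 = 68250.12
Import duty = 68250.12 × 7% = 4777.51
Buyer bears (A): 629.28 + 500.80 + 244.08 + 1620.94 = 2995.10
Landed cost (A) = invoice 67620.84 + 2995.10 + duty 4777.51 = 75393.45
Supplier B (CIF):
The CIF price already equals the CIF value: 67098.37
Import duty = 67098.37 × 7% = 4696.89
Buyer bears (B): 500.80 + 244.08 + 1620.94 = 2365.82
Landed cost (B) = invoice 67098.37 + 2365.82 + duty 4696.89 = 74161.08
Difference = |75393.45 − 74161.08| = 1232.37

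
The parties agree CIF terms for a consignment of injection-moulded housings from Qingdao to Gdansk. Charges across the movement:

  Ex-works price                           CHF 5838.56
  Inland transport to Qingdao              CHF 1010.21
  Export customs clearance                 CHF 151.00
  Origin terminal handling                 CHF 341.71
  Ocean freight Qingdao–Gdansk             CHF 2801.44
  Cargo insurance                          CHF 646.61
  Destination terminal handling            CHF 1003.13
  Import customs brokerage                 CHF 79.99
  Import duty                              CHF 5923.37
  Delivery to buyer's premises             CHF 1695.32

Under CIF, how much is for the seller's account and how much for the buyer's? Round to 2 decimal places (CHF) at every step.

CIF: the seller pays costs through ocean freight and marine insurance to the destination port.
Seller's account: goods 5838.56 + inland to port 1010.21 + export clearance 151.00 + origin terminal 341.71 + freight 2801.44 + insurance 646.61 = 10789.53
Buyer's account: destination terminal 1003.13 + brokerage 79.99 + duty 5923.37 + delivery 1695.32 = 8701.81

Seller: CHF 10789.53; buyer: CHF 8701.81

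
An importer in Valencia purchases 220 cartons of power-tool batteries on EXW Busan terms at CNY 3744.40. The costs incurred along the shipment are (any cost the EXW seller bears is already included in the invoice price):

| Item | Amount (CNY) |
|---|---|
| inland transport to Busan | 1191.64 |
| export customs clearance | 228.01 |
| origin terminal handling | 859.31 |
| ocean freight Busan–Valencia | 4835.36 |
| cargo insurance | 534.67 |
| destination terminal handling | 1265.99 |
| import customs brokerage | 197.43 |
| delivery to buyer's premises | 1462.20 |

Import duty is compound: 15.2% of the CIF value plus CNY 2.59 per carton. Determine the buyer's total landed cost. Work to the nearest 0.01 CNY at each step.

Total landed cost: CNY 16620.61

EXW: the seller makes goods available at their premises; the buyer bears all onward costs.
CIF value = EXW price + inland to port + export clearance + origin terminal + freight + insurance = 3744.40 + 1191.64 + 228.01 + 859.31 + 4835.36 + 534.67 = 11393.39
Ad valorem component: 11393.39 × 15.2% = 1731.80
Specific component: 220 × 2.59 = 569.80
Import duty = 1731.80 + 569.80 = 2301.60
Buyer bears: inland to port 1191.64 + export clearance 228.01 + origin terminal 859.31 + freight 4835.36 + insurance 534.67 + destination terminal 1265.99 + brokerage 197.43 + delivery 1462.20 + duty 2301.60 = 12876.21
Landed cost = invoice 3744.40 + 12876.21 = 16620.61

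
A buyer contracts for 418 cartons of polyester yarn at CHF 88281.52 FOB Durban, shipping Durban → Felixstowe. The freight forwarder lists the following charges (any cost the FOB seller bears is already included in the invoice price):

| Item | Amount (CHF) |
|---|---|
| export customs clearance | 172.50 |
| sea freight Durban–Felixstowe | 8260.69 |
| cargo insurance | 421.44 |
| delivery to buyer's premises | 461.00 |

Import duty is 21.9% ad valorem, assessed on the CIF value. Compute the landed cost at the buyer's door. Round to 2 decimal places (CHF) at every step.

Total landed cost: CHF 118659.69

FOB: the seller bears costs until goods are on board at the origin port; the buyer bears freight, insurance and all costs thereafter.
Already in the invoice (seller's account under FOB): export clearance — exclude.
CIF value = FOB price + freight + insurance = 88281.52 + 8260.69 + 421.44 = 96963.65
Import duty = 96963.65 × 21.9% = 21235.04
Buyer bears: freight 8260.69 + insurance 421.44 + delivery 461.00 + duty 21235.04 = 30378.17
Landed cost = invoice 88281.52 + 30378.17 = 118659.69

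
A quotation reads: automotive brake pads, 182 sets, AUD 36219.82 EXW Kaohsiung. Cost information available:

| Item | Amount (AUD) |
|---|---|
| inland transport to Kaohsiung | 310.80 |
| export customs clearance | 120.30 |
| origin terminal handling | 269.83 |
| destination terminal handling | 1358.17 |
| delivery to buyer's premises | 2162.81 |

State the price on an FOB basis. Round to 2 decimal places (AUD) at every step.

FOB price: AUD 36920.75

Not relevant to the conversion: delivery, destination terminal — on the buyer under both terms; not part of either seller's price.
From EXW to FOB, the seller additionally bears: inland to port, export clearance, origin terminal.
FOB price = 36219.82 + 310.80 + 120.30 + 269.83 = 36920.75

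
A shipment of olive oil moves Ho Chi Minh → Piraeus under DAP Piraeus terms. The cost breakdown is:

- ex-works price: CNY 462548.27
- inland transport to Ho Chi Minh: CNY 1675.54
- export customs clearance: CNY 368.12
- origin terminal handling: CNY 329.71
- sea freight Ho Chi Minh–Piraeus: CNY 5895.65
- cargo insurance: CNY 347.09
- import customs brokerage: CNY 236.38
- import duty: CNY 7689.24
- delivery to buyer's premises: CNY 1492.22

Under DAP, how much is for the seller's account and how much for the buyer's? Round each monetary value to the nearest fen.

Seller: CNY 472656.60; buyer: CNY 7925.62

DAP: the seller bears all costs to the named destination except import duty and clearance.
Seller's account: goods 462548.27 + inland to port 1675.54 + export clearance 368.12 + origin terminal 329.71 + freight 5895.65 + insurance 347.09 + delivery 1492.22 = 472656.60
Buyer's account: brokerage 236.38 + duty 7689.24 = 7925.62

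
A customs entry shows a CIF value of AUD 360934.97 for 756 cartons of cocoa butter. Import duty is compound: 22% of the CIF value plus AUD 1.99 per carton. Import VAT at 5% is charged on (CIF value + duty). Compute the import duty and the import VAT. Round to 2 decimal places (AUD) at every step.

Import duty: AUD 80910.13; import VAT: AUD 22092.26

Ad valorem component: 360934.97 × 22% = 79405.69
Specific component: 756 × 1.99 = 1504.44
Import duty = 79405.69 + 1504.44 = 80910.13
VAT base = CIF + duty = 360934.97 + 80910.13 = 441845.10
Import VAT = 441845.10 × 5% = 22092.26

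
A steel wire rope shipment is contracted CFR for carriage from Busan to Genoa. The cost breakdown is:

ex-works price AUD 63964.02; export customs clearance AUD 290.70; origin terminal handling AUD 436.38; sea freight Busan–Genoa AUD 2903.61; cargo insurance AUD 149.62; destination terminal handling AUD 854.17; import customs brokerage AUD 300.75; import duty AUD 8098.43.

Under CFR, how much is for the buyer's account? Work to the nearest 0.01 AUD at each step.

Buyer's account: AUD 9402.97

CFR: the seller pays costs through ocean freight to the destination port, but not insurance.
Seller's account: goods 63964.02 + export clearance 290.70 + origin terminal 436.38 + freight 2903.61 = 67594.71
Buyer's account: insurance 149.62 + destination terminal 854.17 + brokerage 300.75 + duty 8098.43 = 9402.97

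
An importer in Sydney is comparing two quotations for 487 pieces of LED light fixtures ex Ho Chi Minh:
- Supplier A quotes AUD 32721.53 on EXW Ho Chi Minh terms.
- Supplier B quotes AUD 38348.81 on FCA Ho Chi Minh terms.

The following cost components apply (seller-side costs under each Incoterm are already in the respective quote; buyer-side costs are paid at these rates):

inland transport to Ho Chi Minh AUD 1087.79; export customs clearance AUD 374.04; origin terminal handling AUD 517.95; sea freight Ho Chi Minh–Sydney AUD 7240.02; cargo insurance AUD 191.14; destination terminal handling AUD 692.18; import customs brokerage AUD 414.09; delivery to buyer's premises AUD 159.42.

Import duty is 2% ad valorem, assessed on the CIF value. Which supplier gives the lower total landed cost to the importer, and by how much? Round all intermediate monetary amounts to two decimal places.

Supplier A is cheaper by AUD 4248.76

Supplier A (EXW):
CIF value = EXW price + inland to port + export clearance + origin terminal + freight + insurance = 32721.53 + 1087.79 + 374.04 + 517.95 + 7240.02 + 191.14 = 42132.47
Import duty = 42132.47 × 2% = 842.65
Buyer bears (A): 1087.79 + 374.04 + 517.95 + 7240.02 + 191.14 + 692.18 + 414.09 + 159.42 = 10676.63
Landed cost (A) = invoice 32721.53 + 10676.63 + duty 842.65 = 44240.81
Supplier B (FCA):
CIF value = FCA price + origin terminal + freight + insurance = 38348.81 + 517.95 + 7240.02 + 191.14 = 46297.92
Import duty = 46297.92 × 2% = 925.96
Buyer bears (B): 517.95 + 7240.02 + 191.14 + 692.18 + 414.09 + 159.42 = 9214.80
Landed cost (B) = invoice 38348.81 + 9214.80 + duty 925.96 = 48489.57
Difference = |44240.81 − 48489.57| = 4248.76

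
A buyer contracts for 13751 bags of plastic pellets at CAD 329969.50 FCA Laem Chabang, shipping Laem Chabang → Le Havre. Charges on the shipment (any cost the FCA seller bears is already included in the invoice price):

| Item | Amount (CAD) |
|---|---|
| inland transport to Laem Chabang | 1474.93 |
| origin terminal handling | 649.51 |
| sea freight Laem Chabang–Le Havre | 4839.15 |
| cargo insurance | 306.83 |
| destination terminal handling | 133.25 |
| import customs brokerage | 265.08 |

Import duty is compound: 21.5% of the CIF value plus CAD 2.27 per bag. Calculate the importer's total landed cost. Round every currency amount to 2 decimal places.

FCA: the seller delivers export-cleared goods to the carrier; the buyer bears costs from that point.
Already in the invoice (seller's account under FCA): inland to port — exclude.
CIF value = FCA price + origin terminal + freight + insurance = 329969.50 + 649.51 + 4839.15 + 306.83 = 335764.99
Ad valorem component: 335764.99 × 21.5% = 72189.47
Specific component: 13751 × 2.27 = 31214.77
Import duty = 72189.47 + 31214.77 = 103404.24
Buyer bears: origin terminal 649.51 + freight 4839.15 + insurance 306.83 + destination terminal 133.25 + brokerage 265.08 + duty 103404.24 = 109598.06
Landed cost = invoice 329969.50 + 109598.06 = 439567.56

Total landed cost: CAD 439567.56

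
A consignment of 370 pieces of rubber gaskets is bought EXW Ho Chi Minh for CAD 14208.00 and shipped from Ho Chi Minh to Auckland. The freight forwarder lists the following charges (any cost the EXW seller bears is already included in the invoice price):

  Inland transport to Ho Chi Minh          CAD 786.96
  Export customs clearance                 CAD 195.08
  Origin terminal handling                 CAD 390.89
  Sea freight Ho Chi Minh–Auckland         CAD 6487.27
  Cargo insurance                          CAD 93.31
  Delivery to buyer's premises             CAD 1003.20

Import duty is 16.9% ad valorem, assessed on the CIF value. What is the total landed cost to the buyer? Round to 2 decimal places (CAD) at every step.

Total landed cost: CAD 26910.01

EXW: the seller makes goods available at their premises; the buyer bears all onward costs.
CIF value = EXW price + inland to port + export clearance + origin terminal + freight + insurance = 14208.00 + 786.96 + 195.08 + 390.89 + 6487.27 + 93.31 = 22161.51
Import duty = 22161.51 × 16.9% = 3745.30
Buyer bears: inland to port 786.96 + export clearance 195.08 + origin terminal 390.89 + freight 6487.27 + insurance 93.31 + delivery 1003.20 + duty 3745.30 = 12702.01
Landed cost = invoice 14208.00 + 12702.01 = 26910.01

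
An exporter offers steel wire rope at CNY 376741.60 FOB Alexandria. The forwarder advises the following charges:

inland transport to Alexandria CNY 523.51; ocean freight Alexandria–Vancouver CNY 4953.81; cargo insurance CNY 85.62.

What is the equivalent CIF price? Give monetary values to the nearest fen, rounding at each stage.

Not relevant to the conversion: inland to port — on the seller under both FOB and CIF; already in the FOB price and stays in the CIF price.
From FOB to CIF, the seller additionally bears: freight, insurance.
CIF price = 376741.60 + 4953.81 + 85.62 = 381781.03

CIF price: CNY 381781.03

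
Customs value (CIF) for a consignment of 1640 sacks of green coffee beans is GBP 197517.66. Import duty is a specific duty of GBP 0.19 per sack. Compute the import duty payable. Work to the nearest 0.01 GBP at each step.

Import duty: GBP 311.60

Import duty = 1640 × 0.19 = 311.60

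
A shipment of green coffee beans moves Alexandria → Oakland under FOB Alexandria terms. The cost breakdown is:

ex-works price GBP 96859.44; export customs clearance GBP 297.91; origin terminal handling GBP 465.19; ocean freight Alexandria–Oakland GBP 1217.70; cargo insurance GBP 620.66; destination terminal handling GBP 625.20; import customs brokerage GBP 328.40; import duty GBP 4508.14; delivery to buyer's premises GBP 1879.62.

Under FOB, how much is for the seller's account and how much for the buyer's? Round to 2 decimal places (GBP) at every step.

FOB: the seller bears costs until goods are on board at the origin port; the buyer bears freight, insurance and all costs thereafter.
Seller's account: goods 96859.44 + export clearance 297.91 + origin terminal 465.19 = 97622.54
Buyer's account: freight 1217.70 + insurance 620.66 + destination terminal 625.20 + brokerage 328.40 + duty 4508.14 + delivery 1879.62 = 9179.72

Seller: GBP 97622.54; buyer: GBP 9179.72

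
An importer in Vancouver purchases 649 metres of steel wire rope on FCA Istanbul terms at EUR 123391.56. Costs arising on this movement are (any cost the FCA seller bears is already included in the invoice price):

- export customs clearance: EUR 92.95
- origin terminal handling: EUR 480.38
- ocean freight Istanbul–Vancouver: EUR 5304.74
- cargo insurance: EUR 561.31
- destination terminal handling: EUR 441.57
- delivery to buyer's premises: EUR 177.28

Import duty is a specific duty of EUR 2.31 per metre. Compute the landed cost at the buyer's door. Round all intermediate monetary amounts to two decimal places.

FCA: the seller delivers export-cleared goods to the carrier; the buyer bears costs from that point.
Already in the invoice (seller's account under FCA): export clearance — exclude.
CIF value = FCA price + origin terminal + freight + insurance = 123391.56 + 480.38 + 5304.74 + 561.31 = 129737.99
Import duty = 649 × 2.31 = 1499.19
Buyer bears: origin terminal 480.38 + freight 5304.74 + insurance 561.31 + destination terminal 441.57 + delivery 177.28 + duty 1499.19 = 8464.47
Landed cost = invoice 123391.56 + 8464.47 = 131856.03

Total landed cost: EUR 131856.03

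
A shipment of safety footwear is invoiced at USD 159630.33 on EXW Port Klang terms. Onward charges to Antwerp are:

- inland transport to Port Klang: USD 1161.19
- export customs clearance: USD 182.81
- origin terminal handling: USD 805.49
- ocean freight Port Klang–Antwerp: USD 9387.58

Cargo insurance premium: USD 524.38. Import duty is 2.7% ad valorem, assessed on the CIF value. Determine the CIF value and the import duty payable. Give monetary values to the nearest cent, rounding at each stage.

CIF = EXW price + pre-shipment costs + freight + insurance
CIF = 159630.33 + 1161.19 + 182.81 + 805.49 + 9387.58 + 524.38 = 171691.78
Import duty = 171691.78 × 2.7% = 4635.68

CIF value: USD 171691.78; import duty: USD 4635.68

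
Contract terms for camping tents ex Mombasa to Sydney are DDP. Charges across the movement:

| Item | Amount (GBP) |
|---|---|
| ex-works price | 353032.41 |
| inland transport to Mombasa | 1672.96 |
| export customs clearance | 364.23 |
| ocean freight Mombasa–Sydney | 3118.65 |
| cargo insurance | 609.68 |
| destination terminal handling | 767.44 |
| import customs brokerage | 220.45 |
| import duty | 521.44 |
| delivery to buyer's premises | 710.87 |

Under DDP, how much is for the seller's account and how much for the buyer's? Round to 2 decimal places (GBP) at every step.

DDP: the seller bears all costs including import duty.
Seller's account: goods 353032.41 + inland to port 1672.96 + export clearance 364.23 + freight 3118.65 + insurance 609.68 + destination terminal 767.44 + brokerage 220.45 + duty 521.44 + delivery 710.87 = 361018.13
Buyer's account: 0.00

Seller: GBP 361018.13; buyer: GBP 0.00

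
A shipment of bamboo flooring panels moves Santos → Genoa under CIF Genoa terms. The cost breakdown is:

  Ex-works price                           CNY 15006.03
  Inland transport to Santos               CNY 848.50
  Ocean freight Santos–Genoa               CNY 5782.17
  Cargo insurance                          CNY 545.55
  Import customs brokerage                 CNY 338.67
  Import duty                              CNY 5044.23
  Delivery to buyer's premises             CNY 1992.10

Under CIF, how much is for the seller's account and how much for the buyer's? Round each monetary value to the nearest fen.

CIF: the seller pays costs through ocean freight and marine insurance to the destination port.
Seller's account: goods 15006.03 + inland to port 848.50 + freight 5782.17 + insurance 545.55 = 22182.25
Buyer's account: brokerage 338.67 + duty 5044.23 + delivery 1992.10 = 7375.00

Seller: CNY 22182.25; buyer: CNY 7375.00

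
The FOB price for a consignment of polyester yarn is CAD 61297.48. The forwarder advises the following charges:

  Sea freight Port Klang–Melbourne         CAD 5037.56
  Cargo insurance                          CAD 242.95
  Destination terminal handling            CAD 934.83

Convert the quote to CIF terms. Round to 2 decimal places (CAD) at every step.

CIF price: CAD 66577.99

Not relevant to the conversion: destination terminal — on the buyer under both terms; not part of either seller's price.
From FOB to CIF, the seller additionally bears: freight, insurance.
CIF price = 61297.48 + 5037.56 + 242.95 = 66577.99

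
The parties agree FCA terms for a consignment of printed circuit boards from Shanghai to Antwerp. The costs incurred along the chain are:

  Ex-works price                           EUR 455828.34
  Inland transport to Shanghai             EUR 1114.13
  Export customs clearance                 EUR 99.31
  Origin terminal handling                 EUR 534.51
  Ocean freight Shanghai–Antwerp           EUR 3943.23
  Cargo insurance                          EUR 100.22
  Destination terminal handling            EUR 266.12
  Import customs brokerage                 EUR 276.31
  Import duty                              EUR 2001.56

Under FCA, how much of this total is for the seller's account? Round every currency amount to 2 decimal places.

FCA: the seller delivers export-cleared goods to the carrier; the buyer bears costs from that point.
Seller's account: goods 455828.34 + inland to port 1114.13 + export clearance 99.31 = 457041.78
Buyer's account: origin terminal 534.51 + freight 3943.23 + insurance 100.22 + destination terminal 266.12 + brokerage 276.31 + duty 2001.56 = 7121.95

Seller's account: EUR 457041.78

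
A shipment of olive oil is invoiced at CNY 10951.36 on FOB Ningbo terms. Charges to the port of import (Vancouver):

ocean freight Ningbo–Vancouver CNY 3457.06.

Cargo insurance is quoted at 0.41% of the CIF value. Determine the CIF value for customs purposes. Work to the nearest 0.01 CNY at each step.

CIF value: CNY 14467.74

Let C be the CIF value. C = FOB price + freight + 0.41% × C
C − 0.41% × C = 10951.36 + 3457.06
0.9959 × C = 14408.42
C = 14408.42 / 0.9959 = 14467.74
Insurance premium = 0.41% × 14467.74 = 59.32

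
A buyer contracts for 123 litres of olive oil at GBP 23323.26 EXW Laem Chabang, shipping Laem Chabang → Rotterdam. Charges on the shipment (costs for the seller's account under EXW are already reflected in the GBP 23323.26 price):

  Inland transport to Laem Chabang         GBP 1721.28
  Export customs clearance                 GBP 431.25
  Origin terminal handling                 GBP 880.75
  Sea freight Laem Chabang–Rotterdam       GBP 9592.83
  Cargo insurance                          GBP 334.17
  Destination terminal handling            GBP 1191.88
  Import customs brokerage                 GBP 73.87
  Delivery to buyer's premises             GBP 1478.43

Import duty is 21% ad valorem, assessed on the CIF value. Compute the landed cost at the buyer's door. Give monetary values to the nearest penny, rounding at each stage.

EXW: the seller makes goods available at their premises; the buyer bears all onward costs.
CIF value = EXW price + inland to port + export clearance + origin terminal + freight + insurance = 23323.26 + 1721.28 + 431.25 + 880.75 + 9592.83 + 334.17 = 36283.54
Import duty = 36283.54 × 21% = 7619.54
Buyer bears: inland to port 1721.28 + export clearance 431.25 + origin terminal 880.75 + freight 9592.83 + insurance 334.17 + destination terminal 1191.88 + brokerage 73.87 + delivery 1478.43 + duty 7619.54 = 23324.00
Landed cost = invoice 23323.26 + 23324.00 = 46647.26

Total landed cost: GBP 46647.26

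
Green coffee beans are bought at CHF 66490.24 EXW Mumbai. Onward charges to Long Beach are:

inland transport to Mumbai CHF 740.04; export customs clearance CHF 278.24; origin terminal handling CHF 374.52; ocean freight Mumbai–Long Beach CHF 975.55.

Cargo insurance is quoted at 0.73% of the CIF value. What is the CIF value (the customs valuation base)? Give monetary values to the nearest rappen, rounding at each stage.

Let C be the CIF value. C = EXW price + pre-shipment costs + freight + 0.73% × C
C − 0.73% × C = 66490.24 + 740.04 + 278.24 + 374.52 + 975.55
0.9927 × C = 68858.59
C = 68858.59 / 0.9927 = 69364.95
Insurance premium = 0.73% × 69364.95 = 506.36

CIF value: CHF 69364.95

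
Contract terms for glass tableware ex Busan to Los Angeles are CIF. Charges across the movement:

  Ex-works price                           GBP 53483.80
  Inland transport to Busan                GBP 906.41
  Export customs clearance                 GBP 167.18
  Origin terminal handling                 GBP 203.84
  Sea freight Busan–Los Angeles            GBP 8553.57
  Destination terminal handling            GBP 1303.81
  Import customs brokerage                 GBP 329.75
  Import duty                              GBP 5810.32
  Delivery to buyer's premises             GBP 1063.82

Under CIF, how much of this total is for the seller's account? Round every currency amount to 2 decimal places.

CIF: the seller pays costs through ocean freight and marine insurance to the destination port.
Seller's account: goods 53483.80 + inland to port 906.41 + export clearance 167.18 + origin terminal 203.84 + freight 8553.57 = 63314.80
Buyer's account: destination terminal 1303.81 + brokerage 329.75 + duty 5810.32 + delivery 1063.82 = 8507.70

Seller's account: GBP 63314.80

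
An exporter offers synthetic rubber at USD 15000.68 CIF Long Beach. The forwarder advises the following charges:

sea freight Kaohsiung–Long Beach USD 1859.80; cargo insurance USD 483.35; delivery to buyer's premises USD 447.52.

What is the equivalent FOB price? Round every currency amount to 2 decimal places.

FOB price: USD 12657.53

Not relevant to the conversion: delivery — on the buyer under both terms; not part of either seller's price.
From CIF to FOB, the seller no longer bears: freight, insurance.
FOB price = 15000.68 − 1859.80 − 483.35 = 12657.53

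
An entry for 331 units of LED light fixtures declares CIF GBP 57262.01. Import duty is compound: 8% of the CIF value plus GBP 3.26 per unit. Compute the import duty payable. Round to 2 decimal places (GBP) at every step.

Ad valorem component: 57262.01 × 8% = 4580.96
Specific component: 331 × 3.26 = 1079.06
Import duty = 4580.96 + 1079.06 = 5660.02

Import duty: GBP 5660.02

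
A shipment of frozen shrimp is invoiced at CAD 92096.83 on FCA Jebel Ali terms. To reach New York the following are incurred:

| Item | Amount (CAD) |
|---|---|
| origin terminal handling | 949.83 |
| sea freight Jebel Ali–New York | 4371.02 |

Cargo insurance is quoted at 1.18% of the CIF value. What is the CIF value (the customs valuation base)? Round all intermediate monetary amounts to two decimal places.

CIF value: CAD 98580.94

Let C be the CIF value. C = FCA price + pre-shipment costs + freight + 1.18% × C
C − 1.18% × C = 92096.83 + 949.83 + 4371.02
0.9882 × C = 97417.68
C = 97417.68 / 0.9882 = 98580.94
Insurance premium = 1.18% × 98580.94 = 1163.26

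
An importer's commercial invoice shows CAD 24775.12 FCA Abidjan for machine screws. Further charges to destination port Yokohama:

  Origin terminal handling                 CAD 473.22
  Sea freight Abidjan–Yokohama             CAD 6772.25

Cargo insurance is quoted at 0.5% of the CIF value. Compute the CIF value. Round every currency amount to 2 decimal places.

CIF value: CAD 32181.50

Let C be the CIF value. C = FCA price + pre-shipment costs + freight + 0.5% × C
C − 0.5% × C = 24775.12 + 473.22 + 6772.25
0.995 × C = 32020.59
C = 32020.59 / 0.995 = 32181.50
Insurance premium = 0.5% × 32181.50 = 160.91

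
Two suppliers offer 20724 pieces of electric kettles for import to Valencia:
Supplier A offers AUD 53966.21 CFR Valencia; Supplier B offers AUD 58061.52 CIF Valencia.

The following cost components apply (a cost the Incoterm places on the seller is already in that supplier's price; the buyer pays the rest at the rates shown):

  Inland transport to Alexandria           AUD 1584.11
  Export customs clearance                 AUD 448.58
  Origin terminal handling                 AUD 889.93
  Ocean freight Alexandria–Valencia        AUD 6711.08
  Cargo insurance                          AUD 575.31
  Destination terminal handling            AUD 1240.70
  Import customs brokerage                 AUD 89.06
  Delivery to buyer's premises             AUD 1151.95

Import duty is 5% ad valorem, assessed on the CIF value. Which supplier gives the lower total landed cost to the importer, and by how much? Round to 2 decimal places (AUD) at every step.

Supplier A is cheaper by AUD 3696.00

Supplier A (CFR):
CIF value = CFR price + insurance = 53966.21 + 575.31 = 54541.52
Import duty = 54541.52 × 5% = 2727.08
Buyer bears (A): 575.31 + 1240.70 + 89.06 + 1151.95 = 3057.02
Landed cost (A) = invoice 53966.21 + 3057.02 + duty 2727.08 = 59750.31
Supplier B (CIF):
The CIF price already equals the CIF value: 58061.52
Import duty = 58061.52 × 5% = 2903.08
Buyer bears (B): 1240.70 + 89.06 + 1151.95 = 2481.71
Landed cost (B) = invoice 58061.52 + 2481.71 + duty 2903.08 = 63446.31
Difference = |59750.31 − 63446.31| = 3696.00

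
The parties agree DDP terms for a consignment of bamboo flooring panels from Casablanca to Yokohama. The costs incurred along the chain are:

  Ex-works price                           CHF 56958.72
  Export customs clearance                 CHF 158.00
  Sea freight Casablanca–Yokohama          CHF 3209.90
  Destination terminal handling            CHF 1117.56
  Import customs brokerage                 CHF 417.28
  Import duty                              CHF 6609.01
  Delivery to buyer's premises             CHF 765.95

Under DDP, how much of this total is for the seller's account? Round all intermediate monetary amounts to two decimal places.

DDP: the seller bears all costs including import duty.
Seller's account: goods 56958.72 + export clearance 158.00 + freight 3209.90 + destination terminal 1117.56 + brokerage 417.28 + duty 6609.01 + delivery 765.95 = 69236.42
Buyer's account: 0.00

Seller's account: CHF 69236.42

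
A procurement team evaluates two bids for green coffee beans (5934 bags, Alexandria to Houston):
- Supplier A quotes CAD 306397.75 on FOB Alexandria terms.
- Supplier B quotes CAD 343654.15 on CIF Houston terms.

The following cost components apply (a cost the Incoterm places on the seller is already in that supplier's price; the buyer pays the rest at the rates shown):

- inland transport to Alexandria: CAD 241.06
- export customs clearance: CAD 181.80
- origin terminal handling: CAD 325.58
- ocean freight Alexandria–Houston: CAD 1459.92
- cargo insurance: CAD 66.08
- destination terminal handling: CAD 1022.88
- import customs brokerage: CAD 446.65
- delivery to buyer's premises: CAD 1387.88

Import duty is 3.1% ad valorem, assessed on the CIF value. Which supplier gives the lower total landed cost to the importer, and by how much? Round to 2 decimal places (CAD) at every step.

Supplier A is cheaper by CAD 36838.04

Supplier A (FOB):
CIF value = FOB price + freight + insurance = 306397.75 + 1459.92 + 66.08 = 307923.75
Import duty = 307923.75 × 3.1% = 9545.64
Buyer bears (A): 1459.92 + 66.08 + 1022.88 + 446.65 + 1387.88 = 4383.41
Landed cost (A) = invoice 306397.75 + 4383.41 + duty 9545.64 = 320326.80
Supplier B (CIF):
The CIF price already equals the CIF value: 343654.15
Import duty = 343654.15 × 3.1% = 10653.28
Buyer bears (B): 1022.88 + 446.65 + 1387.88 = 2857.41
Landed cost (B) = invoice 343654.15 + 2857.41 + duty 10653.28 = 357164.84
Difference = |320326.80 − 357164.84| = 36838.04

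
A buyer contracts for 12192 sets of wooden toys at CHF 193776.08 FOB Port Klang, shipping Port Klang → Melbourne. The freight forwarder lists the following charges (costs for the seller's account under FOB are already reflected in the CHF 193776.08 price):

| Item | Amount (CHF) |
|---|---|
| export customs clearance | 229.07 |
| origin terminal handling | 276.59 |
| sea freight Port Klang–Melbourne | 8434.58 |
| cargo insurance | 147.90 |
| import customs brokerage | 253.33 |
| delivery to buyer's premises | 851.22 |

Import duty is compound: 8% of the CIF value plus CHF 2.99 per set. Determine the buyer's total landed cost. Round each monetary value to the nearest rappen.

FOB: the seller bears costs until goods are on board at the origin port; the buyer bears freight, insurance and all costs thereafter.
Already in the invoice (seller's account under FOB): export clearance, origin terminal — exclude.
CIF value = FOB price + freight + insurance = 193776.08 + 8434.58 + 147.90 = 202358.56
Ad valorem component: 202358.56 × 8% = 16188.68
Specific component: 12192 × 2.99 = 36454.08
Import duty = 16188.68 + 36454.08 = 52642.76
Buyer bears: freight 8434.58 + insurance 147.90 + brokerage 253.33 + delivery 851.22 + duty 52642.76 = 62329.79
Landed cost = invoice 193776.08 + 62329.79 = 256105.87

Total landed cost: CHF 256105.87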